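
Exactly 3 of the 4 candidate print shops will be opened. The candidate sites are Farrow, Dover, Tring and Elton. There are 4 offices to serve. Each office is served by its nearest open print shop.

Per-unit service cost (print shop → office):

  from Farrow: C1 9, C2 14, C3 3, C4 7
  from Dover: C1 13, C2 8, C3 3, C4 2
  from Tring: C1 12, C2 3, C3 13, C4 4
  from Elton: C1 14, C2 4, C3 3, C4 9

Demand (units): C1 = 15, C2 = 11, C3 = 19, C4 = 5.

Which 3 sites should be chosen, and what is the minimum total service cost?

With exactly 3 open, each office uses its cheapest among the chosen.
{Farrow, Dover, Tring}: C1→Farrow 9·15=135, C2→Tring 3·11=33, C3→Farrow 3·19=57, C4→Dover 2·5=10. Service cost 235.
{Farrow, Tring, Elton}: service cost 245
{Farrow, Dover, Elton}: service cost 246
Among all 4 size-3 choices, {Farrow, Dover, Tring} is lowest.

Choose Farrow, Dover and Tring; total service cost 235.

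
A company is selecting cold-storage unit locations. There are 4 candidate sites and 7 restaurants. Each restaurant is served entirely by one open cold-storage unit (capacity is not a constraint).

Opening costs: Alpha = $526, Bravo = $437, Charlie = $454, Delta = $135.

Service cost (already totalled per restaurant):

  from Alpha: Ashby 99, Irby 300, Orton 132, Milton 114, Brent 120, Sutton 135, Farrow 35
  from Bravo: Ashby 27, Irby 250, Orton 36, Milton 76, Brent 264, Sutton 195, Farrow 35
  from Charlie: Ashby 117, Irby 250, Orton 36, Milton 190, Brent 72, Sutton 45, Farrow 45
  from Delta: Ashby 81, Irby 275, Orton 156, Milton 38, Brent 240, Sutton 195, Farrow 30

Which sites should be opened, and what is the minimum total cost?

For any fixed open set, each restaurant goes to its cheapest open site; total = fixed + service.
{Charlie, Delta}: Ashby→Delta 81, Irby→Charlie 250, Orton→Charlie 36, Milton→Delta 38, Brent→Charlie 72, Sutton→Charlie 45, Farrow→Delta 30. Service 552; fixed 589; total 1141.
{Delta}: service 1015 + fixed 135 = 1150
{Charlie}: service 755 + fixed 454 = 1209
{Alpha, Bravo, Charlie, Delta}: Ashby→Bravo 27, Irby→Bravo 250, Orton→Bravo 36, Milton→Delta 38, Brent→Charlie 72, Sutton→Charlie 45, Farrow→Delta 30. Service 498; fixed 1552; total 2050.
No other subset beats 1141.

Open Charlie and Delta; minimum total cost 1141.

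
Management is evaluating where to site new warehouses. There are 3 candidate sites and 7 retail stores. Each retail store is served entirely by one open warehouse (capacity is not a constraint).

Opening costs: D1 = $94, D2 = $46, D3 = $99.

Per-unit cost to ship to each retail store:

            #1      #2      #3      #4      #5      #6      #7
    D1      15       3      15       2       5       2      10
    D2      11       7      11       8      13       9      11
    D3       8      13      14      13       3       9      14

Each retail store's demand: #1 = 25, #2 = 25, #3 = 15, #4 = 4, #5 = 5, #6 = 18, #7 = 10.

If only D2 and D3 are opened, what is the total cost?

Each retail store is assigned to its cheapest site among the open ones.
{D2, D3}: #1→D3 8·25=200, #2→D2 7·25=175, #3→D2 11·15=165, #4→D2 8·4=32, #5→D3 3·5=15, #6→D2 9·18=162, #7→D2 11·10=110. Service 859; fixed 145; total 1004.

Total cost: 1004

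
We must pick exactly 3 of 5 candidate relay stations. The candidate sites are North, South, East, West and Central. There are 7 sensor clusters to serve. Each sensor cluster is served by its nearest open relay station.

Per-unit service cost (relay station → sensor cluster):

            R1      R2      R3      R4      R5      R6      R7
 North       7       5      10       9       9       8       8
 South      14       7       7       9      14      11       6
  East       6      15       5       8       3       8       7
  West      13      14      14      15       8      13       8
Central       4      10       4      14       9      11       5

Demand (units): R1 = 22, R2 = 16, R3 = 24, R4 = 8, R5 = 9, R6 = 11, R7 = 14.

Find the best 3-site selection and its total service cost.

Choose North, East and Central; total service cost 513.

With exactly 3 open, each sensor cluster uses its cheapest among the chosen.
{North, East, Central}: R1→Central 4·22=88, R2→North 5·16=80, R3→Central 4·24=96, R4→East 8·8=64, R5→East 3·9=27, R6→North 8·11=88, R7→Central 5·14=70. Service cost 513.
{South, East, Central}: service cost 545
{North, West, Central}: service cost 566
Among all 10 size-3 choices, {North, East, Central} is lowest.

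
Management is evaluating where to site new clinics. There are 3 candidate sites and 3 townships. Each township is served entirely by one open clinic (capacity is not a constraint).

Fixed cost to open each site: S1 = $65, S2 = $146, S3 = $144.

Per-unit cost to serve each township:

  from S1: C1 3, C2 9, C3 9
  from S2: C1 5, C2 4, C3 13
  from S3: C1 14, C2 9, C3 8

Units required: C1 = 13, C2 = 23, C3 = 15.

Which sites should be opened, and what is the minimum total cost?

For any fixed open set, each township goes to its cheapest open site; total = fixed + service.
{S1}: C1→S1 3·13=39, C2→S1 9·23=207, C3→S1 9·15=135. Service 381; fixed 65; total 446.
{S1, S2}: service 266 + fixed 211 = 477
{S2}: service 352 + fixed 146 = 498
{S1, S2, S3}: service 251 + fixed 355 = 606
No other subset beats 446.

Open S1 only; minimum total cost 446.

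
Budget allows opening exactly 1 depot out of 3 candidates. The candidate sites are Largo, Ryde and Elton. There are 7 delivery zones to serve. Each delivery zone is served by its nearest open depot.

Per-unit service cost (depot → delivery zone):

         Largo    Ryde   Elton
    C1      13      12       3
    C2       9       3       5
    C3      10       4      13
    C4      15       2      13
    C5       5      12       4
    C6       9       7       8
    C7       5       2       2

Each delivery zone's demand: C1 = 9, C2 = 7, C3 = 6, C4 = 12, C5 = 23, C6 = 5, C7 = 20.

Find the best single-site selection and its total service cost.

Choose Elton only; total service cost 468.

With exactly 1 open, each delivery zone uses its cheapest among the chosen.
{Elton}: C1→Elton 3·9=27, C2→Elton 5·7=35, C3→Elton 13·6=78, C4→Elton 13·12=156, C5→Elton 4·23=92, C6→Elton 8·5=40, C7→Elton 2·20=40. Service cost 468.
{Ryde}: service cost 528
{Largo}: service cost 680
Among all 3 size-1 choices, {Elton} is lowest.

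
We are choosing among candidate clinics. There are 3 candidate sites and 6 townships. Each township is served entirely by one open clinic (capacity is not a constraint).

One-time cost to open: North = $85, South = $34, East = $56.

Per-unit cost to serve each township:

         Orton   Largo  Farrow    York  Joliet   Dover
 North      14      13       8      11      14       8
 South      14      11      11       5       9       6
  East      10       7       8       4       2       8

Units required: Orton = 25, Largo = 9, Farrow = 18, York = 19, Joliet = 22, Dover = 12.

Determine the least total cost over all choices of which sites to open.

Minimum total cost: 729

For any fixed open set, each township goes to its cheapest open site; total = fixed + service.
{East}: Orton→East 10·25=250, Largo→East 7·9=63, Farrow→East 8·18=144, York→East 4·19=76, Joliet→East 2·22=44, Dover→East 8·12=96. Service 673; fixed 56; total 729.
{South, East}: Orton→East 10·25=250, Largo→East 7·9=63, Farrow→East 8·18=144, York→East 4·19=76, Joliet→East 2·22=44, Dover→South 6·12=72. Service 649; fixed 90; total 739.
{North, East}: service 673 + fixed 141 = 814
{North, South, East}: service 649 + fixed 175 = 824
(All 7 nonempty subsets were checked; East only is lowest.)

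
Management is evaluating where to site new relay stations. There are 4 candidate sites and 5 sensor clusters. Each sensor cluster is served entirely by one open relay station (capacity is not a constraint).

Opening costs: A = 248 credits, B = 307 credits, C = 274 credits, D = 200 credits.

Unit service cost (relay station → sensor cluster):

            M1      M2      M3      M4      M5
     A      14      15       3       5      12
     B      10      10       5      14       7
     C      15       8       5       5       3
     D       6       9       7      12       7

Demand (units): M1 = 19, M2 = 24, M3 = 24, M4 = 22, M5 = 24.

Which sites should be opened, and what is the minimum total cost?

Open C only; minimum total cost 1053.

For any fixed open set, each sensor cluster goes to its cheapest open site; total = fixed + service.
{C}: M1→C 15·19=285, M2→C 8·24=192, M3→C 5·24=120, M4→C 5·22=110, M5→C 3·24=72. Service 779; fixed 274; total 1053.
{C, D}: M1→D 6·19=114, M2→C 8·24=192, M3→C 5·24=120, M4→C 5·22=110, M5→C 3·24=72. Service 608; fixed 474; total 1082.
{A, D}: service 680 + fixed 448 = 1128
{A, B, C, D}: service 560 + fixed 1029 = 1589
(All 15 nonempty subsets were checked; C only is lowest.)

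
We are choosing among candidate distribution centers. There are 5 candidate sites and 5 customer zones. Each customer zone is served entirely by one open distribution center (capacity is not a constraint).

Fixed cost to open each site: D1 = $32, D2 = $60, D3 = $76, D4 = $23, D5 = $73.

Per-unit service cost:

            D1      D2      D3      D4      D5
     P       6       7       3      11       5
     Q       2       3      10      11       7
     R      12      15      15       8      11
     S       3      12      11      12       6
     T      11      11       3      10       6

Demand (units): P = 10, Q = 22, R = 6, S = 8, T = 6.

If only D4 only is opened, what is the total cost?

Total cost: 579

Each customer zone is assigned to its cheapest site among the open ones.
{D4}: P→D4 11·10=110, Q→D4 11·22=242, R→D4 8·6=48, S→D4 12·8=96, T→D4 10·6=60. Service 556; fixed 23; total 579.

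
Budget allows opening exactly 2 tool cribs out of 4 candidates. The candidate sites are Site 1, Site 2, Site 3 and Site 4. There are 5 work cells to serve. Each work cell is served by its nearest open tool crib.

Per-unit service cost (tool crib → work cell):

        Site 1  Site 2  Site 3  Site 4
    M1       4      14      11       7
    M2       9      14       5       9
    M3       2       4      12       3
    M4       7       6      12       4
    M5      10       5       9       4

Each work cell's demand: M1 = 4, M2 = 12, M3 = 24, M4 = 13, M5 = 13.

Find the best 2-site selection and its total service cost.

Choose Site 3 and Site 4; total service cost 264.

With exactly 2 open, each work cell uses its cheapest among the chosen.
{Site 3, Site 4}: M1→Site 4 7·4=28, M2→Site 3 5·12=60, M3→Site 4 3·24=72, M4→Site 4 4·13=52, M5→Site 4 4·13=52. Service cost 264.
{Site 1, Site 4}: service cost 276
{Site 2, Site 4}: service cost 312
Among all 6 size-2 choices, {Site 3, Site 4} is lowest.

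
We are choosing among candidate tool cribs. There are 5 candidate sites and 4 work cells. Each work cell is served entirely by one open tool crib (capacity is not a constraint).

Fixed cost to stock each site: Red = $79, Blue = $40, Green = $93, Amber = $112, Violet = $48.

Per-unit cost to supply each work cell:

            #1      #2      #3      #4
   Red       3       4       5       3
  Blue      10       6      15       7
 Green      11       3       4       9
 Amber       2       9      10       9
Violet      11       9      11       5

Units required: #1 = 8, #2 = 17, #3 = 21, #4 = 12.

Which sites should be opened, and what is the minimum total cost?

Open Red only; minimum total cost 312.

For any fixed open set, each work cell goes to its cheapest open site; total = fixed + service.
{Red}: #1→Red 3·8=24, #2→Red 4·17=68, #3→Red 5·21=105, #4→Red 3·12=36. Service 233; fixed 79; total 312.
{Red, Blue}: service 233 + fixed 119 = 352
{Red, Violet}: #1→Red 3·8=24, #2→Red 4·17=68, #3→Red 5·21=105, #4→Red 3·12=36. Service 233; fixed 127; total 360.
{Red, Blue, Green, Amber, Violet}: service 187 + fixed 372 = 559
No other subset beats 312.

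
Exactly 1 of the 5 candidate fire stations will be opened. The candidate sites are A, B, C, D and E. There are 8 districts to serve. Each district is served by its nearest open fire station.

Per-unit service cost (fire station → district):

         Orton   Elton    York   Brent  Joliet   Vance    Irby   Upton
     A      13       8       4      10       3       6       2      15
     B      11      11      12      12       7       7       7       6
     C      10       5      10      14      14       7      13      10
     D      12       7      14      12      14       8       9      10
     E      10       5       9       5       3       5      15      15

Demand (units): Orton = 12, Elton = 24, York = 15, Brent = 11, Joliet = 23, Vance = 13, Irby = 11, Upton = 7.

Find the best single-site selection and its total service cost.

Choose A only; total service cost 792.

With exactly 1 open, each district uses its cheapest among the chosen.
{A}: Orton→A 13·12=156, Elton→A 8·24=192, York→A 4·15=60, Brent→A 10·11=110, Joliet→A 3·23=69, Vance→A 6·13=78, Irby→A 2·11=22, Upton→A 15·7=105. Service cost 792.
{E}: service cost 834
{B}: service cost 1079
Among all 5 size-1 choices, {A} is lowest.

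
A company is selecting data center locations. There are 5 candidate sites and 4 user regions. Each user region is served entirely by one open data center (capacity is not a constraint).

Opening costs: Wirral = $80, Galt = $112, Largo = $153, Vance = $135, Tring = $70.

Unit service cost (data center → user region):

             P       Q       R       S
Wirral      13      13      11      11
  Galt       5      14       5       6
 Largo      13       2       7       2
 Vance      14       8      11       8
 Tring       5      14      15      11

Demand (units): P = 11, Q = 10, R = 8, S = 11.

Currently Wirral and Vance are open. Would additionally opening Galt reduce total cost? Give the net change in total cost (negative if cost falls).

Yes — net change −46 (cost falls by 46).

Current service cost with {Wirral, Vance}: 399.
Adding Galt: each user region re-picks its cheapest; new service cost 241, saving 158.
Extra fixed cost: 112. Net change = 112 − 158 = -46.
(Totals: 614 → 568.)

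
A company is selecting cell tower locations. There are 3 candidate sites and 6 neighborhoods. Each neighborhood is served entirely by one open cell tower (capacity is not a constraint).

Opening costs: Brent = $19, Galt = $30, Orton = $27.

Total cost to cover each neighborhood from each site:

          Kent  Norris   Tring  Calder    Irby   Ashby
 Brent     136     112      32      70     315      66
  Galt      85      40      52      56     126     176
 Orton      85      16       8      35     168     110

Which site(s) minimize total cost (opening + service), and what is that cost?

Open Brent, Galt and Orton; minimum total cost 412.

For any fixed open set, each neighborhood goes to its cheapest open site; total = fixed + service.
{Brent, Galt, Orton}: Kent→Galt 85, Norris→Orton 16, Tring→Orton 8, Calder→Orton 35, Irby→Galt 126, Ashby→Brent 66. Service 336; fixed 76; total 412.
{Brent, Orton}: service 378 + fixed 46 = 424
{Galt, Orton}: service 380 + fixed 57 = 437
{Brent}: service 731 + fixed 19 = 750
No other subset beats 412.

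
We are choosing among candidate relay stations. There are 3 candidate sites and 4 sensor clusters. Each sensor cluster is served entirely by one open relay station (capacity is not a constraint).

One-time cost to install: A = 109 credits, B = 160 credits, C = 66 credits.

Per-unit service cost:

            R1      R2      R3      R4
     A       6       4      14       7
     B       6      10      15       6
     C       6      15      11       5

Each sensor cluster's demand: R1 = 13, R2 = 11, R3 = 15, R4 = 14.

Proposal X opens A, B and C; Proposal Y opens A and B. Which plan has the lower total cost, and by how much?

Proposal Y is cheaper by 7.

Proposal X: {A, B, C}: R1→A 6·13=78, R2→A 4·11=44, R3→C 11·15=165, R4→C 5·14=70. Service 357; fixed 335; total 692.
Proposal Y: {A, B}: R1→A 6·13=78, R2→A 4·11=44, R3→A 14·15=210, R4→B 6·14=84. Service 416; fixed 269; total 685.
Difference: |692 − 685| = 7.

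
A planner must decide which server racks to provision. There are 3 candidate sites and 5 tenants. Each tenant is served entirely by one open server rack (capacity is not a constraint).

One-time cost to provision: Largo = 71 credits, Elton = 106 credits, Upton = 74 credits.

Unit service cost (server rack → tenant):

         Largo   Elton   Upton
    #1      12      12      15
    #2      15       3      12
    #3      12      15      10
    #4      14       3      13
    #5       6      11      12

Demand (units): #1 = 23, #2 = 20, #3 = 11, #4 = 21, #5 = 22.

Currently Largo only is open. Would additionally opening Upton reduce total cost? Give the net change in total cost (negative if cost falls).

Current service cost with {Largo}: 1134.
Adding Upton: each tenant re-picks its cheapest; new service cost 1031, saving 103.
Extra fixed cost: 74. Net change = 74 − 103 = -29.
(Totals: 1205 → 1176.)

Yes — net change −29 (cost falls by 29).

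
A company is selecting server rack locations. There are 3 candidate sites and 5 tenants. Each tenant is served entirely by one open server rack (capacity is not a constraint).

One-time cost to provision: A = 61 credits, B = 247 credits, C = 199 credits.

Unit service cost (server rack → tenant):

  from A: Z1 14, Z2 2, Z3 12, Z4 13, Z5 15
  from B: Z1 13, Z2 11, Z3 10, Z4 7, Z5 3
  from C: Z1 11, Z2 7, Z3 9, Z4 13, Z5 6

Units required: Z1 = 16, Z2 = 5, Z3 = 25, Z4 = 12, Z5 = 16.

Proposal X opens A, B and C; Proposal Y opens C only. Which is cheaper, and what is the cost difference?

Proposal Y is cheaper by 163.

Proposal X: {A, B, C}: Z1→C 11·16=176, Z2→A 2·5=10, Z3→C 9·25=225, Z4→B 7·12=84, Z5→B 3·16=48. Service 543; fixed 507; total 1050.
Proposal Y: {C}: Z1→C 11·16=176, Z2→C 7·5=35, Z3→C 9·25=225, Z4→C 13·12=156, Z5→C 6·16=96. Service 688; fixed 199; total 887.
Difference: |1050 − 887| = 163.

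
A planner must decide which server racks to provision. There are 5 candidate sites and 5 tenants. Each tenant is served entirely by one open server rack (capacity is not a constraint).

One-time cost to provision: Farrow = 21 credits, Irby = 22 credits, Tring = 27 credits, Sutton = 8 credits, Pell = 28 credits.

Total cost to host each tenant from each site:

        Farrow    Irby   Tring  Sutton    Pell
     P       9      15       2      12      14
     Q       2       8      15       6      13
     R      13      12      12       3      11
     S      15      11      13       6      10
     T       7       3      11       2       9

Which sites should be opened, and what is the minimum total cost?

For any fixed open set, each tenant goes to its cheapest open site; total = fixed + service.
{Sutton}: P→Sutton 12, Q→Sutton 6, R→Sutton 3, S→Sutton 6, T→Sutton 2. Service 29; fixed 8; total 37.
{Farrow, Sutton}: P→Farrow 9, Q→Farrow 2, R→Sutton 3, S→Sutton 6, T→Sutton 2. Service 22; fixed 29; total 51.
{Tring, Sutton}: P→Tring 2, Q→Sutton 6, R→Sutton 3, S→Sutton 6, T→Sutton 2. Service 19; fixed 35; total 54.
{Farrow, Irby, Tring, Sutton, Pell}: P→Tring 2, Q→Farrow 2, R→Sutton 3, S→Sutton 6, T→Sutton 2. Service 15; fixed 106; total 121.
No other subset beats 37.

Open Sutton only; minimum total cost 37.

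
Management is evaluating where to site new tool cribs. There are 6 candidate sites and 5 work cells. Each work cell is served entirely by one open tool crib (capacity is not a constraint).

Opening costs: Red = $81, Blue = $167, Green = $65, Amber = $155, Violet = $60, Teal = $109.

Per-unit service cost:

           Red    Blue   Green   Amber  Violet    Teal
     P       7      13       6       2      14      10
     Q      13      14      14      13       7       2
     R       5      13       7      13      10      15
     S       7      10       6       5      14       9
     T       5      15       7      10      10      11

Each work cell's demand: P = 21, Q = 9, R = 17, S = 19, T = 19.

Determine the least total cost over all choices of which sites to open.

For any fixed open set, each work cell goes to its cheapest open site; total = fixed + service.
{Red}: P→Red 7·21=147, Q→Red 13·9=117, R→Red 5·17=85, S→Red 7·19=133, T→Red 5·19=95. Service 577; fixed 81; total 658.
{Red, Violet}: service 523 + fixed 141 = 664
{Red, Teal}: P→Red 7·21=147, Q→Teal 2·9=18, R→Red 5·17=85, S→Red 7·19=133, T→Red 5·19=95. Service 478; fixed 190; total 668.
{Red, Blue, Green, Amber, Violet, Teal}: service 335 + fixed 637 = 972
No other subset beats 658.

Minimum total cost: 658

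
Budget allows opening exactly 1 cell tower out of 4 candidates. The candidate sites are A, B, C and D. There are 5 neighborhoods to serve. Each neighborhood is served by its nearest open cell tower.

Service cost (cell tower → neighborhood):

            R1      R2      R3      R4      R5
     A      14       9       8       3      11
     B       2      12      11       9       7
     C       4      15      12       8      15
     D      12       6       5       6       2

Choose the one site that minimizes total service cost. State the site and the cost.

With exactly 1 open, each neighborhood uses its cheapest among the chosen.
{D}: R1→D 12, R2→D 6, R3→D 5, R4→D 6, R5→D 2. Service cost 31.
{B}: service cost 41
{A}: service cost 45
Among all 4 size-1 choices, {D} is lowest.

Choose D only; total service cost 31.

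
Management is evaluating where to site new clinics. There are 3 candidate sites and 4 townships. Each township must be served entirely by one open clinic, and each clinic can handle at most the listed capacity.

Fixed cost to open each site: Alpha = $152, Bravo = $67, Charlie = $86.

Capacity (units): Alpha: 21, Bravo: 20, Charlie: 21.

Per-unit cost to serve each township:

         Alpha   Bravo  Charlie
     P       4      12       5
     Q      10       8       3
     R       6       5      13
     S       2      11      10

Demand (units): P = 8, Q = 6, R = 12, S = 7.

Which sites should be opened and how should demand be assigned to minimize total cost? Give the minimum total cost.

Open {Bravo, Charlie}: P→Charlie 5·8=40, Q→Charlie 3·6=18, R→Bravo 5·12=60, S→Charlie 10·7=70.
Loads: Bravo carries 12/20, Charlie carries 21/21. Service 188; fixed 153; total 341.
Next best feasible plan costs 348.

Minimum total cost: 341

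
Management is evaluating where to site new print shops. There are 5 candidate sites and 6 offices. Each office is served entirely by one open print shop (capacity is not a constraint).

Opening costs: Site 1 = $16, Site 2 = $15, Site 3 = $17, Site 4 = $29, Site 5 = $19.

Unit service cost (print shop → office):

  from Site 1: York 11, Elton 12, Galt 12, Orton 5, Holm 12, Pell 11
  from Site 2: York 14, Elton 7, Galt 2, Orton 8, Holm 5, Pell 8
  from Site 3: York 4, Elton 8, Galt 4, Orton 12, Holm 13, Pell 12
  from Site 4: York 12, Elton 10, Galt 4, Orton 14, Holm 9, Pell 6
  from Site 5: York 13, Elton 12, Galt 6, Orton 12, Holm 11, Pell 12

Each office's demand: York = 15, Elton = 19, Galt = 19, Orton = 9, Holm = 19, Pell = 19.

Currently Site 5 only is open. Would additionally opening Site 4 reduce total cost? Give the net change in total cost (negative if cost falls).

Yes — net change −214 (cost falls by 214).

Current service cost with {Site 5}: 1082.
Adding Site 4: each office re-picks its cheapest; new service cost 839, saving 243.
Extra fixed cost: 29. Net change = 29 − 243 = -214.
(Totals: 1101 → 887.)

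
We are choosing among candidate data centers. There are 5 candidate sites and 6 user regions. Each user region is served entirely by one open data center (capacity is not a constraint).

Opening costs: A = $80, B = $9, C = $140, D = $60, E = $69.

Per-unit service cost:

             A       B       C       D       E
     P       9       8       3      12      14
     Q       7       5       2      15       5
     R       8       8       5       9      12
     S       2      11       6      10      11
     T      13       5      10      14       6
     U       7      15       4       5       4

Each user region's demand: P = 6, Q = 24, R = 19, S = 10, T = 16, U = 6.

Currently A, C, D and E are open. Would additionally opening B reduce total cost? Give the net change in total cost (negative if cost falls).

Current service cost with {A, C, D, E}: 301.
Adding B: each user region re-picks its cheapest; new service cost 285, saving 16.
Extra fixed cost: 9. Net change = 9 − 16 = -7.
(Totals: 650 → 643.)

Yes — net change −7 (cost falls by 7).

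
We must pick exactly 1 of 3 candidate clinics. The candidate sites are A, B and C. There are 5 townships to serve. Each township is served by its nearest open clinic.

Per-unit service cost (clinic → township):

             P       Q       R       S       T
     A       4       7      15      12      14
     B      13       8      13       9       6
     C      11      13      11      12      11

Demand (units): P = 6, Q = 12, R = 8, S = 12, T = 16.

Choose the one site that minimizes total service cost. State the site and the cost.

With exactly 1 open, each township uses its cheapest among the chosen.
{B}: P→B 13·6=78, Q→B 8·12=96, R→B 13·8=104, S→B 9·12=108, T→B 6·16=96. Service cost 482.
{A}: service cost 596
{C}: service cost 630
Among all 3 size-1 choices, {B} is lowest.

Choose B only; total service cost 482.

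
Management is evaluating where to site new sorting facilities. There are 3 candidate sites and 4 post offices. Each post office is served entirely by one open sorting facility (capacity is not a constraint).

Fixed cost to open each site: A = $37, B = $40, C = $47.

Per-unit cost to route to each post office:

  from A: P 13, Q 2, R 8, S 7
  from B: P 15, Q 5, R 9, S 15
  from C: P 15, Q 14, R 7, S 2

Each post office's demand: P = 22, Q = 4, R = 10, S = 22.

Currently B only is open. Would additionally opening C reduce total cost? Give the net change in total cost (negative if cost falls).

Yes — net change −259 (cost falls by 259).

Current service cost with {B}: 770.
Adding C: each post office re-picks its cheapest; new service cost 464, saving 306.
Extra fixed cost: 47. Net change = 47 − 306 = -259.
(Totals: 810 → 551.)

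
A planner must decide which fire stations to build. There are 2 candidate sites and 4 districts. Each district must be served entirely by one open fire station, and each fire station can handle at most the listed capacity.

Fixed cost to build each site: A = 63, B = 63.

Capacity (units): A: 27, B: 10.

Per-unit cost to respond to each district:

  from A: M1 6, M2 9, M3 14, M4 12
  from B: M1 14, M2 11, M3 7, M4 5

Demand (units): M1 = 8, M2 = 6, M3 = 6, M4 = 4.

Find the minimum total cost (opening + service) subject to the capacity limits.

Minimum total cost: 290

Open {A, B}: M1→A 6·8=48, M2→A 9·6=54, M3→B 7·6=42, M4→B 5·4=20.
Loads: A carries 14/27, B carries 10/10. Service 164; fixed 126; total 290.
Next best feasible plan costs 297.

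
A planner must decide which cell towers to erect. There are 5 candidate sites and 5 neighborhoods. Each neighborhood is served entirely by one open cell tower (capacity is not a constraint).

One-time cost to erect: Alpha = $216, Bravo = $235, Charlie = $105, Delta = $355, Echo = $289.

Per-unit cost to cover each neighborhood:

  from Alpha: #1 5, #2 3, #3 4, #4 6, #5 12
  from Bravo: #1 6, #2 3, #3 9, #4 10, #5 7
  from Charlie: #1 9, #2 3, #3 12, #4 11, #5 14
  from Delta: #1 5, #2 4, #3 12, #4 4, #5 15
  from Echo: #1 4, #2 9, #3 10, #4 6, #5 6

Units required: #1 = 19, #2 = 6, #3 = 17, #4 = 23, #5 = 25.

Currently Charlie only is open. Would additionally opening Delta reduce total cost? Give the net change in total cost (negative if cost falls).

Current service cost with {Charlie}: 996.
Adding Delta: each neighborhood re-picks its cheapest; new service cost 759, saving 237.
Extra fixed cost: 355. Net change = 355 − 237 = 118.
(Totals: 1101 → 1219.)

No — net change +118 (cost rises by 118).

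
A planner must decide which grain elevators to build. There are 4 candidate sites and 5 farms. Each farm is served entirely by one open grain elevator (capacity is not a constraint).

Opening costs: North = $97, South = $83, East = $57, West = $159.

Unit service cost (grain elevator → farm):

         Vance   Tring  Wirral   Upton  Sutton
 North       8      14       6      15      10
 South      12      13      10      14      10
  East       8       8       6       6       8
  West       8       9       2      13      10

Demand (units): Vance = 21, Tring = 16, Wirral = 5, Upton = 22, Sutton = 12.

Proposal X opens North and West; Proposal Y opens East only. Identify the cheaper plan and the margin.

Proposal X: {North, West}: Vance→North 8·21=168, Tring→West 9·16=144, Wirral→West 2·5=10, Upton→West 13·22=286, Sutton→North 10·12=120. Service 728; fixed 256; total 984.
Proposal Y: {East}: Vance→East 8·21=168, Tring→East 8·16=128, Wirral→East 6·5=30, Upton→East 6·22=132, Sutton→East 8·12=96. Service 554; fixed 57; total 611.
Difference: |984 − 611| = 373.

Proposal Y is cheaper by 373.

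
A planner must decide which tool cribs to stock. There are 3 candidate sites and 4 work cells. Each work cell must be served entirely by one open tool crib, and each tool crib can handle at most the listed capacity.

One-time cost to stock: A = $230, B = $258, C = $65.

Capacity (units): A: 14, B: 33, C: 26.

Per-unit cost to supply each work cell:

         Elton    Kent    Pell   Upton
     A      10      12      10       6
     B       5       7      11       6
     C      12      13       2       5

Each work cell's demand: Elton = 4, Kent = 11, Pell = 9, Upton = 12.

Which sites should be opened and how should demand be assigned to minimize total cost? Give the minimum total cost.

Minimum total cost: 498

Open {B, C}: Elton→B 5·4=20, Kent→B 7·11=77, Pell→C 2·9=18, Upton→C 5·12=60.
Loads: B carries 15/33, C carries 21/26. Service 175; fixed 323; total 498.
Next best feasible plan costs 510.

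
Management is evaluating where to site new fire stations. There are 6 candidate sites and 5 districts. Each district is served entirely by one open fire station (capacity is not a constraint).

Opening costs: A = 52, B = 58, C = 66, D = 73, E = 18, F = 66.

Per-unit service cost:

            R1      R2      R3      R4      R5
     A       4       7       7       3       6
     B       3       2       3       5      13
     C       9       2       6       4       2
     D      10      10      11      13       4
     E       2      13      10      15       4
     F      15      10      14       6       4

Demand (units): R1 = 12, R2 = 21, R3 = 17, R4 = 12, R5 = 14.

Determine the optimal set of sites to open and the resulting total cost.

For any fixed open set, each district goes to its cheapest open site; total = fixed + service.
{B, E}: R1→E 2·12=24, R2→B 2·21=42, R3→B 3·17=51, R4→B 5·12=60, R5→E 4·14=56. Service 233; fixed 76; total 309.
{C, E}: service 244 + fixed 84 = 328
{B, C}: service 205 + fixed 124 = 329
{A, B, C, D, E, F}: R1→E 2·12=24, R2→B 2·21=42, R3→B 3·17=51, R4→A 3·12=36, R5→C 2·14=28. Service 181; fixed 333; total 514.
No other subset beats 309.

Open B and E; minimum total cost 309.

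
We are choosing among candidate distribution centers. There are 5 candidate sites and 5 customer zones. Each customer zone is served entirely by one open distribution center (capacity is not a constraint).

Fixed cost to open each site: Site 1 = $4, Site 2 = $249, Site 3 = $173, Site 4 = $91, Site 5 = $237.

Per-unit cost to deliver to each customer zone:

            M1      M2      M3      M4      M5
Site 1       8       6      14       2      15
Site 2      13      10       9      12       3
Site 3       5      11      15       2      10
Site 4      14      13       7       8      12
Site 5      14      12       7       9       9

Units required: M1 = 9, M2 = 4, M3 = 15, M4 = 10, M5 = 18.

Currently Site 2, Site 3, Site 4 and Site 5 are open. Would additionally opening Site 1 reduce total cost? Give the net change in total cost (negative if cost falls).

Yes — net change −12 (cost falls by 12).

Current service cost with {Site 2, Site 3, Site 4, Site 5}: 264.
Adding Site 1: each customer zone re-picks its cheapest; new service cost 248, saving 16.
Extra fixed cost: 4. Net change = 4 − 16 = -12.
(Totals: 1014 → 1002.)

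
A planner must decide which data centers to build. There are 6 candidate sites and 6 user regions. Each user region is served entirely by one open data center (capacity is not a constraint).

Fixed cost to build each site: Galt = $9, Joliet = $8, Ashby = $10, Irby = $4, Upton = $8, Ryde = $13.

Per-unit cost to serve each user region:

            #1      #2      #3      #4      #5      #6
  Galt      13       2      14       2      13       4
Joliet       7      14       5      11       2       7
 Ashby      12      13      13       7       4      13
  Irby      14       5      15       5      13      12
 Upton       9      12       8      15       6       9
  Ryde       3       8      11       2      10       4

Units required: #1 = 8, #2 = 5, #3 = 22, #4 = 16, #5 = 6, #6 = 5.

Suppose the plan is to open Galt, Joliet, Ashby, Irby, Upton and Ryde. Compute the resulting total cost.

Each user region is assigned to its cheapest site among the open ones.
{Galt, Joliet, Ashby, Irby, Upton, Ryde}: #1→Ryde 3·8=24, #2→Galt 2·5=10, #3→Joliet 5·22=110, #4→Galt 2·16=32, #5→Joliet 2·6=12, #6→Galt 4·5=20. Service 208; fixed 52; total 260.

Total cost: 260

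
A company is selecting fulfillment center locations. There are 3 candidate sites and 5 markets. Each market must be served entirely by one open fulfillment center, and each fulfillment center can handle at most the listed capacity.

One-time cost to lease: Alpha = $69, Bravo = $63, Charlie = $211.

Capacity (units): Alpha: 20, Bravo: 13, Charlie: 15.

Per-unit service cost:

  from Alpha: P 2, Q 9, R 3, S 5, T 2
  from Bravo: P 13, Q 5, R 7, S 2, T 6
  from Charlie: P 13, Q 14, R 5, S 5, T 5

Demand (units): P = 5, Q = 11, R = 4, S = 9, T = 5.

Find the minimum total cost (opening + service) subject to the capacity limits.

Minimum total cost: 471

Open {Alpha, Charlie}: P→Alpha 2·5=10, Q→Alpha 9·11=99, R→Alpha 3·4=12, S→Charlie 5·9=45, T→Charlie 5·5=25.
Loads: Alpha carries 20/20, Charlie carries 14/15. Service 191; fixed 280; total 471.
Next best feasible plan costs 475.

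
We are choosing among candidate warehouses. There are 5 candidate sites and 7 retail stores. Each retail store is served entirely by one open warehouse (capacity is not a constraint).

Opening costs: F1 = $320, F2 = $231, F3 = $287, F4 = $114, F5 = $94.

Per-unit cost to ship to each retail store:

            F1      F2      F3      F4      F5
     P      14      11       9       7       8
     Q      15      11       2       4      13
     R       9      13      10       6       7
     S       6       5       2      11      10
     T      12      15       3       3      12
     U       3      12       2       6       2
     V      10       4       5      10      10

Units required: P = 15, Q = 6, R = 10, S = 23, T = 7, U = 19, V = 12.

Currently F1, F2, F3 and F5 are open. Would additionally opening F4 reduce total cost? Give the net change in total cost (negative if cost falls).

Current service cost with {F1, F2, F3, F5}: 355.
Adding F4: each retail store re-picks its cheapest; new service cost 330, saving 25.
Extra fixed cost: 114. Net change = 114 − 25 = 89.
(Totals: 1287 → 1376.)

No — net change +89 (cost rises by 89).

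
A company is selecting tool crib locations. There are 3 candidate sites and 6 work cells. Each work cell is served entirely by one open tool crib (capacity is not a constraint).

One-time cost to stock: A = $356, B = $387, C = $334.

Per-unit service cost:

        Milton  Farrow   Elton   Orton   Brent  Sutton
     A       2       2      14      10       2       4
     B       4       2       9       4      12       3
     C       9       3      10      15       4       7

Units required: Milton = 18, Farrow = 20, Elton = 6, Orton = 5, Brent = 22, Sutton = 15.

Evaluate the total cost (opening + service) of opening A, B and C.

Each work cell is assigned to its cheapest site among the open ones.
{A, B, C}: Milton→A 2·18=36, Farrow→A 2·20=40, Elton→B 9·6=54, Orton→B 4·5=20, Brent→A 2·22=44, Sutton→B 3·15=45. Service 239; fixed 1077; total 1316.

Total cost: 1316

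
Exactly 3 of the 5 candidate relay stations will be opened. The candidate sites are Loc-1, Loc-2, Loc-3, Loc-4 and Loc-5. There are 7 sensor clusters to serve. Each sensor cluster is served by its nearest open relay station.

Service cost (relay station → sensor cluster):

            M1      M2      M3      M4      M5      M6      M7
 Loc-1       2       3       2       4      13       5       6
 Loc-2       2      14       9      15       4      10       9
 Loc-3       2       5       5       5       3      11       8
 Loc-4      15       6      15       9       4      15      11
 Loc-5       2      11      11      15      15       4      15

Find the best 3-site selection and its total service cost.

Choose Loc-1, Loc-3 and Loc-5; total service cost 24.

With exactly 3 open, each sensor cluster uses its cheapest among the chosen.
{Loc-1, Loc-3, Loc-5}: M1→Loc-1 2, M2→Loc-1 3, M3→Loc-1 2, M4→Loc-1 4, M5→Loc-3 3, M6→Loc-5 4, M7→Loc-1 6. Service cost 24.
{Loc-1, Loc-2, Loc-3}: service cost 25
{Loc-1, Loc-2, Loc-5}: service cost 25
Among all 10 size-3 choices, {Loc-1, Loc-3, Loc-5} is lowest.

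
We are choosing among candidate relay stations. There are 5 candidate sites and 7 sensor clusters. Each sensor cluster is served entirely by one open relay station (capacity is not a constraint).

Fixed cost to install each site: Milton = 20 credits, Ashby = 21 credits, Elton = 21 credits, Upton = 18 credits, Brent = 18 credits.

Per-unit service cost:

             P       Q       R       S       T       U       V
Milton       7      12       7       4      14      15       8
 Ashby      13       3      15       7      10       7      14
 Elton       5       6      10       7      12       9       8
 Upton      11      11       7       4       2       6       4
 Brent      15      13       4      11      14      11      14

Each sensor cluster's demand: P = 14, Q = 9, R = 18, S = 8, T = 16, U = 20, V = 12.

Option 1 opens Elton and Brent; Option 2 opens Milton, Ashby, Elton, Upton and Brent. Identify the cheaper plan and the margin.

Option 1: {Elton, Brent}: P→Elton 5·14=70, Q→Elton 6·9=54, R→Brent 4·18=72, S→Elton 7·8=56, T→Elton 12·16=192, U→Elton 9·20=180, V→Elton 8·12=96. Service 720; fixed 39; total 759.
Option 2: {Milton, Ashby, Elton, Upton, Brent}: P→Elton 5·14=70, Q→Ashby 3·9=27, R→Brent 4·18=72, S→Milton 4·8=32, T→Upton 2·16=32, U→Upton 6·20=120, V→Upton 4·12=48. Service 401; fixed 98; total 499.
Difference: |759 − 499| = 260.

Option 2 is cheaper by 260.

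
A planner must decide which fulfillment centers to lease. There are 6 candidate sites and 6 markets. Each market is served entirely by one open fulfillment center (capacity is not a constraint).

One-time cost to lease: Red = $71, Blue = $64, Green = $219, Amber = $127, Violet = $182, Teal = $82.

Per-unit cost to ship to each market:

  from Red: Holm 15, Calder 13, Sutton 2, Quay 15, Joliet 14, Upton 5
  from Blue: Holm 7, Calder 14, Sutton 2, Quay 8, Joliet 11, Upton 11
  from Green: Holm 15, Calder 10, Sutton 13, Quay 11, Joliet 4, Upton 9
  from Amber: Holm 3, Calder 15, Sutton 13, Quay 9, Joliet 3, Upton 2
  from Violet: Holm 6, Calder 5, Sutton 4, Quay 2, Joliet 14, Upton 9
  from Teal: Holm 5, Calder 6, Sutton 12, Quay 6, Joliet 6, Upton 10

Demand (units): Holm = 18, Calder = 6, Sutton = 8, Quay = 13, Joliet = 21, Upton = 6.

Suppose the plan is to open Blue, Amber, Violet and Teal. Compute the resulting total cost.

Each market is assigned to its cheapest site among the open ones.
{Blue, Amber, Violet, Teal}: Holm→Amber 3·18=54, Calder→Violet 5·6=30, Sutton→Blue 2·8=16, Quay→Violet 2·13=26, Joliet→Amber 3·21=63, Upton→Amber 2·6=12. Service 201; fixed 455; total 656.

Total cost: 656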